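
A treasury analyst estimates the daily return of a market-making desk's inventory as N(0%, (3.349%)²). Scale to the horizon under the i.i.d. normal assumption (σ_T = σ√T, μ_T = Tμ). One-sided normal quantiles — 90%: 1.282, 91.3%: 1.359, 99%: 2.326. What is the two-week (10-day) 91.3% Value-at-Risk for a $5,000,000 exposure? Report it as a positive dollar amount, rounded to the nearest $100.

σ_{10d} = 3.349% × √10 = 10.590%.
VaR = 1.359 × 10.590% = 14.392%.
On $5,000,000: 0.14392 × $5,000,000 = $719,600.

$719,600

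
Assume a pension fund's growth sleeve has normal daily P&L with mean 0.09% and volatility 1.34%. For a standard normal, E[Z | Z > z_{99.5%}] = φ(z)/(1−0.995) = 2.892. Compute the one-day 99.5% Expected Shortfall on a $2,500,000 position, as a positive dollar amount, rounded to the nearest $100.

$94,600

ES = −(0.09%) + 1.34% × 2.892 = 3.785%.
On $2,500,000: 0.03785 × $2,500,000 = $94,625.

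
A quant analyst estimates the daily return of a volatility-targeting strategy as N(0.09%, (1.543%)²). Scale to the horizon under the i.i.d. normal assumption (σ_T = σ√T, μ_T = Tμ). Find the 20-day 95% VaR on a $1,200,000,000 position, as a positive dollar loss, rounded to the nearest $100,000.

$114,600,000

At 95%, z = 1.645.
σ_{20d} = 1.543% × √20 = 6.901%; μ_{20d} = 20 × 0.09% = 1.800%.
VaR = −(1.800%) + 1.645 × 6.901% = 9.552%.
On $1,200,000,000: 0.09552 × $1,200,000,000 = $114,624,000.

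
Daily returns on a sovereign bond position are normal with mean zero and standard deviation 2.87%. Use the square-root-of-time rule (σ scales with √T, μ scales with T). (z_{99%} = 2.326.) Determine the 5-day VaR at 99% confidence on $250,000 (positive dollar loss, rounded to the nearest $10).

$37,320

σ_{5d} = 2.87% × √5 = 6.418%.
VaR = 2.326 × 6.418% = 14.928%.
On $250,000: 0.14928 × $250,000 = $37,320.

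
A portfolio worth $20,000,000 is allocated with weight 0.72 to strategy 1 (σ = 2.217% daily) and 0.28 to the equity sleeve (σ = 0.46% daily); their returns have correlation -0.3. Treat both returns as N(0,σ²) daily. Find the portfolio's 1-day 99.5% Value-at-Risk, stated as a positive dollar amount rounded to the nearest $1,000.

$805,000

σ_p² = 0.72²·2.217² + 0.28²·0.46² + 2·-0.3·0.72·0.28·2.217·0.46 = 2.4412 (%²).
σ_p = √2.4412 = 1.562%.
At 99.5%, z = 2.576.
VaR = 2.576 × 1.562% = 4.024%; on $20,000,000 that is $804,800.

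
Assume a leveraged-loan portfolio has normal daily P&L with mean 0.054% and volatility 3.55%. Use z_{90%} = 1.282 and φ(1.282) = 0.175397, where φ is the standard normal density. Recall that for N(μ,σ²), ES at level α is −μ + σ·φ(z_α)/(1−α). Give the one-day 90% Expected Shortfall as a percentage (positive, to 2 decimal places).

Tail multiplier: φ(z)/(1−α) = 0.175397 / 0.1 = 1.754.
ES = −(0.054%) + 3.55% × 1.754 = 6.173%.

6.17%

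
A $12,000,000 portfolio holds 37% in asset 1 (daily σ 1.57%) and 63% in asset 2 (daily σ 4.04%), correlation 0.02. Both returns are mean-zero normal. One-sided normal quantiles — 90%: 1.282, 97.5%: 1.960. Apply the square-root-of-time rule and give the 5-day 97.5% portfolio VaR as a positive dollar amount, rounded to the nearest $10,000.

σ_p = √(0.37²·1.57² + 0.63²·4.04² + 2·0.02·0.37·0.63·1.57·4.04) = 2.622%.
σ_{5d} = 2.622% × √5 = 5.863%.
VaR = 1.960 × 5.863% = 11.491%; on $12,000,000 that is $1,378,920.

$1,380,000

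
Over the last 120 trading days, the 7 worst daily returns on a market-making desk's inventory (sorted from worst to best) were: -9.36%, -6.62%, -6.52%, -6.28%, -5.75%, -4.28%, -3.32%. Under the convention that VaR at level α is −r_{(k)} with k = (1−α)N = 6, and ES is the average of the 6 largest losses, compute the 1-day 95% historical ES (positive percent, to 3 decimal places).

6.468%

The 6 worst returns sum to -38.81%.
ES = −(-38.81%) / 6 = 6.4683…% ≈ 6.468%.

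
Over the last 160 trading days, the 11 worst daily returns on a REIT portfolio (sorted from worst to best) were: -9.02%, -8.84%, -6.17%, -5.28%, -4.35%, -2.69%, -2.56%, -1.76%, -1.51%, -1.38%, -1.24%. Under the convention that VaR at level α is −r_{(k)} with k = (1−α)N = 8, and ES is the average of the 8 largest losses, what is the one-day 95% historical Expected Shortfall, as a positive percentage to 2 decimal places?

5.08%

The 8 worst returns sum to -40.67%.
ES = −(-40.67%) / 8 = 5.08375% ≈ 5.08%.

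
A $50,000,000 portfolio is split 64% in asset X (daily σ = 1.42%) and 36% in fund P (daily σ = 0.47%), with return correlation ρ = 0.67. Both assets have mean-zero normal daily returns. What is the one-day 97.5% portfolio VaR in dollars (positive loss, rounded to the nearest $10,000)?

$1,010,000

σ_p² = 0.64²·1.42² + 0.36²·0.47² + 2·0.67·0.64·0.36·1.42·0.47 = 1.0606 (%²).
σ_p = √1.0606 = 1.030%.
At 97.5%, z = 1.960.
VaR = 1.960 × 1.030% = 2.019%; on $50,000,000 that is $1,009,500.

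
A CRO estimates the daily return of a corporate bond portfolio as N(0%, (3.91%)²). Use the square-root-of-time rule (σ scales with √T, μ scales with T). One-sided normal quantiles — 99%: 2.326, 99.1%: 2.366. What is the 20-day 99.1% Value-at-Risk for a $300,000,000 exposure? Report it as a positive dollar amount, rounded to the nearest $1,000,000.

σ_{20d} = 3.91% × √20 = 17.486%.
VaR = 2.366 × 17.486% = 41.372%.
On $300,000,000: 0.41372 × $300,000,000 = $124,116,000.

$124,000,000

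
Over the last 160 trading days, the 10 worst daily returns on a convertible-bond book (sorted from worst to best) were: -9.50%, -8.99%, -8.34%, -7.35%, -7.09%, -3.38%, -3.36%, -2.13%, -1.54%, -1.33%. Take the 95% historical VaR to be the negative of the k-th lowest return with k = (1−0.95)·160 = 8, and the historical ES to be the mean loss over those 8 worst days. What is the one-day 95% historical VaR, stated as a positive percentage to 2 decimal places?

2.13%

k = 8; the 8th lowest return is -2.13%, so VaR = 2.13%.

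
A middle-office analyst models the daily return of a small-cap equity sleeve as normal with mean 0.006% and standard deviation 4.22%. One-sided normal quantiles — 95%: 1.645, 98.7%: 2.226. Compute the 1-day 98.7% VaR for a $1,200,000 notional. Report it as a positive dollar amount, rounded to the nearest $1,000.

$113,000

VaR = −μ + z·σ = −(0.006%) + 2.226 × 4.22% = 9.388%.
On $1,200,000: 0.09388 × $1,200,000 = $112,656.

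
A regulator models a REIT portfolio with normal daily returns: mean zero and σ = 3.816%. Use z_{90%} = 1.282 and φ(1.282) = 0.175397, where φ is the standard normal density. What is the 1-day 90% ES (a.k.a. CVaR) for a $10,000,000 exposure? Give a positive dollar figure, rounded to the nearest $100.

Tail multiplier: φ(z)/(1−α) = 0.175397 / 0.1 = 1.754.
ES = 3.816% × 1.754 = 6.693%.
On $10,000,000: 0.06693 × $10,000,000 = $669,300.

$669,300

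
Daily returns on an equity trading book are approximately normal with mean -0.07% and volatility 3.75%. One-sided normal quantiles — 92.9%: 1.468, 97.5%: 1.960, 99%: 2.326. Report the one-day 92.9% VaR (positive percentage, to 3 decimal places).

VaR = −μ + z·σ = −(-0.07%) + 1.468 × 3.75% = 5.575%.

5.575%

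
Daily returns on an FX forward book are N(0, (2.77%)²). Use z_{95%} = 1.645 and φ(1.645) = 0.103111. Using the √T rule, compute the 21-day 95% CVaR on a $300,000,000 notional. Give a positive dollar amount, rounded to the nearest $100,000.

σ_{21d} = 2.77% × √21 = 12.694%.
ES multiplier = φ(z)/(1−α) = 0.103111/0.05 = 2.062.
ES = 12.694% × 2.062 = 26.175%; on $300,000,000: $78,525,000.

$78,500,000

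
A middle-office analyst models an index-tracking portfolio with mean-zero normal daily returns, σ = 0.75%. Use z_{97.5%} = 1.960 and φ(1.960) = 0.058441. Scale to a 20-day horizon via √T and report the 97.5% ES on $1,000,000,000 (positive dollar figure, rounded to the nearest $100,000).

$78,400,000

σ_{20d} = 0.75% × √20 = 3.354%.
ES multiplier = φ(z)/(1−α) = 0.058441/0.025 = 2.338.
ES = 3.354% × 2.338 = 7.842%; on $1,000,000,000: $78,420,000.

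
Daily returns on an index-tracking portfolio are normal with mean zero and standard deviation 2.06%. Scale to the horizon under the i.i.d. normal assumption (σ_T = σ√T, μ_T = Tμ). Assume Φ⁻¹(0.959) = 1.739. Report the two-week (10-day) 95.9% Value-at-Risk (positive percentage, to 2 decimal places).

11.33%

σ_{10d} = 2.06% × √10 = 6.514%.
VaR = 1.739 × 6.514% = 11.328%.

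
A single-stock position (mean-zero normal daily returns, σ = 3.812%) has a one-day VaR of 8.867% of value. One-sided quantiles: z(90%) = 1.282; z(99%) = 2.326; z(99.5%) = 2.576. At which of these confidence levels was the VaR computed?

Implied z = VaR/σ = 8.867 / 3.812 = 2.326.
This matches z(99%) = 2.326.

99%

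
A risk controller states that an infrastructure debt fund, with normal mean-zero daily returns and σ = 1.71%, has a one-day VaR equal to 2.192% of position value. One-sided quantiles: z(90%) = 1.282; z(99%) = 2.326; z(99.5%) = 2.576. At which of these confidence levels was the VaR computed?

90%

Implied z = VaR/σ = 2.192 / 1.71 = 1.282.
This matches z(90%) = 1.282.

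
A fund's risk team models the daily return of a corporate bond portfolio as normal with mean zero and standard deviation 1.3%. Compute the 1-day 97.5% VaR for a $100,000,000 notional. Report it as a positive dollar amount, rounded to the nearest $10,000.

At 97.5% one-sided, z = 1.960.
VaR = z·σ = 1.960 × 1.3% = 2.548%.
On $100,000,000: 0.02548 × $100,000,000 = $2,548,000.

$2,550,000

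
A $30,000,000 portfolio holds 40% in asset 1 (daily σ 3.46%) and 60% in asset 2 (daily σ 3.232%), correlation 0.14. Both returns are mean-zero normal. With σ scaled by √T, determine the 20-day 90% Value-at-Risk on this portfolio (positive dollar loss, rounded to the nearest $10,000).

$4,360,000

σ_p = √(0.4²·3.46² + 0.6²·3.232² + 2·0.14·0.4·0.6·3.46·3.232) = 2.535%.
σ_{20d} = 2.535% × √20 = 11.337%.
z(90%) = 1.282.
VaR = 1.282 × 11.337% = 14.534%; on $30,000,000 that is $4,360,200.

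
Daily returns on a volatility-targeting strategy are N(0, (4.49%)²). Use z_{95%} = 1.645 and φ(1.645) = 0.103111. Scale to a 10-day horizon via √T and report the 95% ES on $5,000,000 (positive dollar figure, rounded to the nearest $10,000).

$1,460,000

σ_{10d} = 4.49% × √10 = 14.199%.
ES multiplier = φ(z)/(1−α) = 0.103111/0.05 = 2.062.
ES = 14.199% × 2.062 = 29.278%; on $5,000,000: $1,463,900.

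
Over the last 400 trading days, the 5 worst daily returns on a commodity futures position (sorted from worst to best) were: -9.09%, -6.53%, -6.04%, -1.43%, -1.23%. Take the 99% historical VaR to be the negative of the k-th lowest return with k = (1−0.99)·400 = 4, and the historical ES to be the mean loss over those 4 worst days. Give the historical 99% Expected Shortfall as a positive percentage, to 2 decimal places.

The 4 worst returns sum to -23.09%.
ES = −(-23.09%) / 4 = 5.7725% ≈ 5.77%.

5.77%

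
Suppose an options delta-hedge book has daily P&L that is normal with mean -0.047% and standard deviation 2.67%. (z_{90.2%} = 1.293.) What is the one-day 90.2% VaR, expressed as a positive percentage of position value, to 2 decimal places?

VaR = −μ + z·σ = −(-0.047%) + 1.293 × 2.67% = 3.499%.

3.50%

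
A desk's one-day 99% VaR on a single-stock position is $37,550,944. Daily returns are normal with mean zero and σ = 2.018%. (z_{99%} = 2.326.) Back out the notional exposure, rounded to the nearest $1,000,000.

$800,000,000

VaR as a fraction of value: z·σ = 2.326 × 2.018% = 4.69387%.
Position = $37,550,944 / 0.0469387 = $800,000,000.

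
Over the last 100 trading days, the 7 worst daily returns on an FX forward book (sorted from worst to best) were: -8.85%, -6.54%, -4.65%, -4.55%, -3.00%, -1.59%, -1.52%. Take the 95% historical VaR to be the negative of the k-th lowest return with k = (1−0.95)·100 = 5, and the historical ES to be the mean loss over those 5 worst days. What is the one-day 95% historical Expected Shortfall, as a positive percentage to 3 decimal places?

5.518%

The 5 worst returns sum to -27.59%.
ES = −(-27.59%) / 5 = 5.518%.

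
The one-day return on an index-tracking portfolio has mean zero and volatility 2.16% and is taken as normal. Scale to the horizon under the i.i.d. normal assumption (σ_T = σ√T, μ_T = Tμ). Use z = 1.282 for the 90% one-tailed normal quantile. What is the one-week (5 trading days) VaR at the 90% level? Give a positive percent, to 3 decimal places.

6.192%

σ_{5d} = 2.16% × √5 = 4.830%.
VaR = 1.282 × 4.830% = 6.192%.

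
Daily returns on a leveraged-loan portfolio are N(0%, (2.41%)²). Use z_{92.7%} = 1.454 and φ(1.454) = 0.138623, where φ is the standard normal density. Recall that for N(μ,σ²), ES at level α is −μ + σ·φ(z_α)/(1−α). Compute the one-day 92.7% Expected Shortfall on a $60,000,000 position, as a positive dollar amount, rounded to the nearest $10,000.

$2,750,000

Tail multiplier: φ(z)/(1−α) = 0.138623 / 0.073 = 1.899.
ES = 2.41% × 1.899 = 4.577%.
On $60,000,000: 0.04577 × $60,000,000 = $2,746,200.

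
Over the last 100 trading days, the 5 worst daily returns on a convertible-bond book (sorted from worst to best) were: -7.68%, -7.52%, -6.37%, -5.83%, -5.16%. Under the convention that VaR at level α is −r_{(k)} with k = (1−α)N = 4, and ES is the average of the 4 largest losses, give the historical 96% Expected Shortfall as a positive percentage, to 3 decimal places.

6.850%

The 4 worst returns sum to -27.40%.
ES = −(-27.40%) / 4 = 6.85% ≈ 6.850%.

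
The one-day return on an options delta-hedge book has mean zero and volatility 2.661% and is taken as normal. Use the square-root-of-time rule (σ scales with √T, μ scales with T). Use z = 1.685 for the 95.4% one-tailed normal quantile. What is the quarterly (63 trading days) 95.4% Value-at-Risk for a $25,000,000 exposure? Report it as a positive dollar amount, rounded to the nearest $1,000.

σ_{63d} = 2.661% × √63 = 21.121%.
VaR = 1.685 × 21.121% = 35.589%.
On $25,000,000: 0.35589 × $25,000,000 = $8,897,250.

$8,897,000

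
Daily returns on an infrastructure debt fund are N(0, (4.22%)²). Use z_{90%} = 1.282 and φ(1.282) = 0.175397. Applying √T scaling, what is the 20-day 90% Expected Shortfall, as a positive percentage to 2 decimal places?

σ_{20d} = 4.22% × √20 = 18.872%.
ES multiplier = φ(z)/(1−α) = 0.175397/0.1 = 1.754.
ES = 18.872% × 1.754 = 33.101%.

33.10%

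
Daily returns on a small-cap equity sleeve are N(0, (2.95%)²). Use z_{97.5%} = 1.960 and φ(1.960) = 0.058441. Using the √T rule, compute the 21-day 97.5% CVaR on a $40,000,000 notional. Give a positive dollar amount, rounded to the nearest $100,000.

σ_{21d} = 2.95% × √21 = 13.519%.
ES multiplier = φ(z)/(1−α) = 0.058441/0.025 = 2.338.
ES = 13.519% × 2.338 = 31.607%; on $40,000,000: $12,642,800.

$12,600,000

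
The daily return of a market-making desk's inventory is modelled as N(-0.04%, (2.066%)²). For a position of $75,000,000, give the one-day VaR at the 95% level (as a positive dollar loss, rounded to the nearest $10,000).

At 95% one-sided, z = 1.645.
VaR = −μ + z·σ = −(-0.04%) + 1.645 × 2.066% = 3.439%.
On $75,000,000: 0.03439 × $75,000,000 = $2,579,250.

$2,580,000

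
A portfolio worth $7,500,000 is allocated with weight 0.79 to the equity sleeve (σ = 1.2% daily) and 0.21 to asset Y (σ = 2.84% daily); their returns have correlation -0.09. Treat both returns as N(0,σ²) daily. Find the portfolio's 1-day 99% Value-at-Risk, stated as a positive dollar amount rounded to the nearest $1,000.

σ_p² = 0.79²·1.2² + 0.21²·2.84² + 2·-0.09·0.79·0.21·1.2·2.84 = 1.1526 (%²).
σ_p = √1.1526 = 1.074%.
At 99%, z = 2.326.
VaR = 2.326 × 1.074% = 2.498%; on $7,500,000 that is $187,350.

$187,000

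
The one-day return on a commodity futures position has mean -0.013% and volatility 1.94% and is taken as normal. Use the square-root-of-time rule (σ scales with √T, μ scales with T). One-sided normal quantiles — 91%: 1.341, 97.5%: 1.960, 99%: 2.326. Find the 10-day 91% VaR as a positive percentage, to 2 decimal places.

8.36%

σ_{10d} = 1.94% × √10 = 6.135%; μ_{10d} = 10 × -0.013% = -0.130%.
VaR = −(-0.130%) + 1.341 × 6.135% = 8.357%.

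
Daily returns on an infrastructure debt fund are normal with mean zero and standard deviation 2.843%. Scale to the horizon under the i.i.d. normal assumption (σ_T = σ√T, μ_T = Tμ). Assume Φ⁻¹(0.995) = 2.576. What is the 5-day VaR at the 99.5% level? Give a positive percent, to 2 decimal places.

16.38%

σ_{5d} = 2.843% × √5 = 6.357%.
VaR = 2.576 × 6.357% = 16.376%.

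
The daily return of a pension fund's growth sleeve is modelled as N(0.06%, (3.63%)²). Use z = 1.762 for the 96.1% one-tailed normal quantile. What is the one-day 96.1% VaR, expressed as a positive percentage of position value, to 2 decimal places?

6.34%

VaR = −μ + z·σ = −(0.06%) + 1.762 × 3.63% = 6.336%.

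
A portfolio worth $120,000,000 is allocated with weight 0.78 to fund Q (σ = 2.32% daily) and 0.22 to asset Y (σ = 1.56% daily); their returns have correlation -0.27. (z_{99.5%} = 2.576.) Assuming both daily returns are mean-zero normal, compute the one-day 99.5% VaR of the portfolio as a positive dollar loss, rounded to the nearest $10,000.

$5,400,000

σ_p² = 0.78²·2.32² + 0.22²·1.56² + 2·-0.27·0.78·0.22·2.32·1.56 = 3.0571 (%²).
σ_p = √3.0571 = 1.748%.
VaR = 2.576 × 1.748% = 4.503%; on $120,000,000 that is $5,403,600.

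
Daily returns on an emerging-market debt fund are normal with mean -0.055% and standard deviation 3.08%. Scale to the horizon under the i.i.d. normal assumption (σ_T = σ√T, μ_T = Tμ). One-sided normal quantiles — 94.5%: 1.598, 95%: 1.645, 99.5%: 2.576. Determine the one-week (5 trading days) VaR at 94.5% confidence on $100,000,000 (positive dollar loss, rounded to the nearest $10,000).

σ_{5d} = 3.08% × √5 = 6.887%; μ_{5d} = 5 × -0.055% = -0.275%.
VaR = −(-0.275%) + 1.598 × 6.887% = 11.280%.
On $100,000,000: 0.11280 × $100,000,000 = $11,280,000.

$11,280,000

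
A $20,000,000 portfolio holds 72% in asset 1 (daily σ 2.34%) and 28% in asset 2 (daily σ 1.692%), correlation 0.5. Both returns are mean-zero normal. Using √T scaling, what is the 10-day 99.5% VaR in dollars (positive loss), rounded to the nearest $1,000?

$3,201,000

σ_p = √(0.72²·2.34² + 0.28²·1.692² + 2·0.5·0.72·0.28·2.34·1.692) = 1.965%.
σ_{10d} = 1.965% × √10 = 6.214%.
z(99.5%) = 2.576.
VaR = 2.576 × 6.214% = 16.007%; on $20,000,000 that is $3,201,400.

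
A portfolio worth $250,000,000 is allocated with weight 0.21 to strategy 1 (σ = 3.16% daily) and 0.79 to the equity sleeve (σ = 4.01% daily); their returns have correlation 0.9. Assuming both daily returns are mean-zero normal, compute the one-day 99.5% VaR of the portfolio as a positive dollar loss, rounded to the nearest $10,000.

$24,320,000

σ_p² = 0.21²·3.16² + 0.79²·4.01² + 2·0.9·0.21·0.79·3.16·4.01 = 14.2599 (%²).
σ_p = √14.2599 = 3.776%.
At 99.5%, z = 2.576.
VaR = 2.576 × 3.776% = 9.727%; on $250,000,000 that is $24,317,500.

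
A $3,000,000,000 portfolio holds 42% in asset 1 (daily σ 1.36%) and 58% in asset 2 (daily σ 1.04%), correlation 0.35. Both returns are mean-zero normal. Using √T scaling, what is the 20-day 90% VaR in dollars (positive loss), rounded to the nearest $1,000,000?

σ_p = √(0.42²·1.36² + 0.58²·1.04² + 2·0.35·0.42·0.58·1.36·1.04) = 0.965%.
σ_{20d} = 0.965% × √20 = 4.316%.
z(90%) = 1.282.
VaR = 1.282 × 4.316% = 5.533%; on $3,000,000,000 that is $165,990,000.

$166,000,000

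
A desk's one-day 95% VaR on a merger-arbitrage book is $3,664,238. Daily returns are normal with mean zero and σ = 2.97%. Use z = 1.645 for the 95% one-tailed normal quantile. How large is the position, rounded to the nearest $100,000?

$75,000,000

VaR as a fraction of value: z·σ = 1.645 × 2.97% = 4.88565%.
Position = $3,664,238 / 0.0488565 = $75,000,010.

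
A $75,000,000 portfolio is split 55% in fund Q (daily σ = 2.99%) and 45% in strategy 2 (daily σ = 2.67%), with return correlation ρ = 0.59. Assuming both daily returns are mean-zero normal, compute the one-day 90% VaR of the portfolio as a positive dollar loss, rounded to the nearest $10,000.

σ_p² = 0.55²·2.99² + 0.45²·2.67² + 2·0.59·0.55·0.45·2.99·2.67 = 6.4795 (%²).
σ_p = √6.4795 = 2.545%.
At 90%, z = 1.282.
VaR = 1.282 × 2.545% = 3.263%; on $75,000,000 that is $2,447,250.

$2,450,000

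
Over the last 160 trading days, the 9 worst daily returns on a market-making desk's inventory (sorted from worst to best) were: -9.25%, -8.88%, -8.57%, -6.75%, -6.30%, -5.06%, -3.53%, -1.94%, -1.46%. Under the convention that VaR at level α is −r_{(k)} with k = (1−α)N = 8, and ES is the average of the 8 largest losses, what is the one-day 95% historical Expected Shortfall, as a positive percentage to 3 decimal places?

The 8 worst returns sum to -50.28%.
ES = −(-50.28%) / 8 = 6.285%.

6.285%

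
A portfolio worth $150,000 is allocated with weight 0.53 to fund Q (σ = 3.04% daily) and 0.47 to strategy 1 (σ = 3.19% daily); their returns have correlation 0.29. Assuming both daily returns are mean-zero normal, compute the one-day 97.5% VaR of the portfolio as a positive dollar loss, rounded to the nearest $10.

σ_p² = 0.53²·3.04² + 0.47²·3.19² + 2·0.29·0.53·0.47·3.04·3.19 = 6.2450 (%²).
σ_p = √6.2450 = 2.499%.
At 97.5%, z = 1.960.
VaR = 1.960 × 2.499% = 4.898%; on $150,000 that is $7,347.

$7,350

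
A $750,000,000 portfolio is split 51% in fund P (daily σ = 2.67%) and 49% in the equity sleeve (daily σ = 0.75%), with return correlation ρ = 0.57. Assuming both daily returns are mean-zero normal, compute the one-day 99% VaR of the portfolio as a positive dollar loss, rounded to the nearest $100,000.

$27,900,000

σ_p² = 0.51²·2.67² + 0.49²·0.75² + 2·0.57·0.51·0.49·2.67·0.75 = 2.5598 (%²).
σ_p = √2.5598 = 1.600%.
At 99%, z = 2.326.
VaR = 2.326 × 1.600% = 3.722%; on $750,000,000 that is $27,915,000.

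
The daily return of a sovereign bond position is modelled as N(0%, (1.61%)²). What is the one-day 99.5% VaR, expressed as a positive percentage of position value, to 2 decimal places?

At 99.5% one-sided, z = 2.576.
VaR = z·σ = 2.576 × 1.61% = 4.147%.

4.15%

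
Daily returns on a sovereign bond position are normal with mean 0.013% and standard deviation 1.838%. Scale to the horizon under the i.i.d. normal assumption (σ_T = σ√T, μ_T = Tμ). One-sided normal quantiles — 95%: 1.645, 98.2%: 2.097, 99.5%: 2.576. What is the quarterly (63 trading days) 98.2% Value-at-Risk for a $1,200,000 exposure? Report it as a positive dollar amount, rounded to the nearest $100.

σ_{63d} = 1.838% × √63 = 14.589%; μ_{63d} = 63 × 0.013% = 0.819%.
VaR = −(0.819%) + 2.097 × 14.589% = 29.774%.
On $1,200,000: 0.29774 × $1,200,000 = $357,288.

$357,300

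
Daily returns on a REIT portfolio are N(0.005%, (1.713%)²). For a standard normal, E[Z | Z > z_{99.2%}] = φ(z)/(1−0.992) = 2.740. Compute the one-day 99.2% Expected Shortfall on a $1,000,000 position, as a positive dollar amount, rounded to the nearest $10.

ES = −(0.005%) + 1.713% × 2.740 = 4.689%.
On $1,000,000: 0.04689 × $1,000,000 = $46,890.

$46,890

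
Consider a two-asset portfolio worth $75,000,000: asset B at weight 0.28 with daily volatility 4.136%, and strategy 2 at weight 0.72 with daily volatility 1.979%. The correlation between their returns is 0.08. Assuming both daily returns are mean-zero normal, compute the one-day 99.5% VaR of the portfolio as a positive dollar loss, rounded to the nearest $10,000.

σ_p² = 0.28²·4.136² + 0.72²·1.979² + 2·0.08·0.28·0.72·4.136·1.979 = 3.6355 (%²).
σ_p = √3.6355 = 1.907%.
At 99.5%, z = 2.576.
VaR = 2.576 × 1.907% = 4.912%; on $75,000,000 that is $3,684,000.

$3,680,000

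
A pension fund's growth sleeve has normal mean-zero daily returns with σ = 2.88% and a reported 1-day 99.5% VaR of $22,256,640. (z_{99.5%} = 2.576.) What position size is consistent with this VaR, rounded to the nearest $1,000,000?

VaR as a fraction of value: z·σ = 2.576 × 2.88% = 7.41888%.
Position = $22,256,640 / 0.0741888 = $300,000,000.

$300,000,000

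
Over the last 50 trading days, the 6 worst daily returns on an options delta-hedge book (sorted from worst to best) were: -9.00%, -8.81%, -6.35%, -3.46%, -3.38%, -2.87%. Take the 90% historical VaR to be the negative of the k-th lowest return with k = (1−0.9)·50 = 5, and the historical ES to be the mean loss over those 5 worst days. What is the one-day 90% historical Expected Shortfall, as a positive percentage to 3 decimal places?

6.200%

The 5 worst returns sum to -31.00%.
ES = −(-31.00%) / 5 = 6.2% ≈ 6.200%.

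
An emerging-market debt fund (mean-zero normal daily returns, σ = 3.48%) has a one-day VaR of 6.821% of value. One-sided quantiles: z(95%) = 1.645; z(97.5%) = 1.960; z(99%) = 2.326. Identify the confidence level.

97.5%

Implied z = VaR/σ = 6.821 / 3.48 = 1.960.
This matches z(97.5%) = 1.960.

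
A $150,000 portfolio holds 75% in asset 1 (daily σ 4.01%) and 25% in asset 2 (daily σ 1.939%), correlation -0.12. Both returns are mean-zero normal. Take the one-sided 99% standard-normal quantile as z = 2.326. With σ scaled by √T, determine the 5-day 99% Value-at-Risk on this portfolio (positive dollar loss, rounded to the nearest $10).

$23,310

σ_p = √(0.75²·4.01² + 0.25²·1.939² + 2·-0.12·0.75·0.25·4.01·1.939) = 2.988%.
σ_{5d} = 2.988% × √5 = 6.681%.
VaR = 2.326 × 6.681% = 15.540%; on $150,000 that is $23,310.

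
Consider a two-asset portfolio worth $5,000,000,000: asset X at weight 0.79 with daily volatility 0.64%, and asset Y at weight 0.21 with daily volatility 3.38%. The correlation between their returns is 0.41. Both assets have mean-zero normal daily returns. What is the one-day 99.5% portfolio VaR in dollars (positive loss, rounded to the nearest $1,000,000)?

$132,000,000

σ_p² = 0.79²·0.64² + 0.21²·3.38² + 2·0.41·0.79·0.21·0.64·3.38 = 1.0537 (%²).
σ_p = √1.0537 = 1.027%.
At 99.5%, z = 2.576.
VaR = 2.576 × 1.027% = 2.646%; on $5,000,000,000 that is $132,300,000.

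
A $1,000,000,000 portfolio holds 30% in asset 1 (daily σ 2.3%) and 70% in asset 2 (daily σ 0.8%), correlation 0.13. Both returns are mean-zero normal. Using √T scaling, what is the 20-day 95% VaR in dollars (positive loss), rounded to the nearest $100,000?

$69,400,000

σ_p = √(0.3²·2.3² + 0.7²·0.8² + 2·0.13·0.3·0.7·2.3·0.8) = 0.943%.
σ_{20d} = 0.943% × √20 = 4.217%.
z(95%) = 1.645.
VaR = 1.645 × 4.217% = 6.937%; on $1,000,000,000 that is $69,370,000.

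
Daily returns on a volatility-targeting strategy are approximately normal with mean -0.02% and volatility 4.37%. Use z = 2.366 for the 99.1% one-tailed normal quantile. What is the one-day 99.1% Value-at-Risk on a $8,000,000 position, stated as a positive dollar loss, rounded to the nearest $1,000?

VaR = −μ + z·σ = −(-0.02%) + 2.366 × 4.37% = 10.359%.
On $8,000,000: 0.10359 × $8,000,000 = $828,720.

$829,000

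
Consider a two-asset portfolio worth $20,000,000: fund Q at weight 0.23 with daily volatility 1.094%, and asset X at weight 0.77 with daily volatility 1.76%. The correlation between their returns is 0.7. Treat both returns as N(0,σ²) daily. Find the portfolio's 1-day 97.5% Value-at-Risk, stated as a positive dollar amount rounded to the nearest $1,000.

σ_p² = 0.23²·1.094² + 0.77²·1.76² + 2·0.7·0.23·0.77·1.094·1.76 = 2.3773 (%²).
σ_p = √2.3773 = 1.542%.
At 97.5%, z = 1.960.
VaR = 1.960 × 1.542% = 3.022%; on $20,000,000 that is $604,400.

$604,000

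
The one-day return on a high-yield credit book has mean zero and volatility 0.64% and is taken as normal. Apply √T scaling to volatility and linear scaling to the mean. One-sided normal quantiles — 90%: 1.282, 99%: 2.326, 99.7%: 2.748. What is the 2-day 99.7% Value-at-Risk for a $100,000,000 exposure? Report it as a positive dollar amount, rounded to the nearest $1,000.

$2,487,000

σ_{2d} = 0.64% × √2 = 0.905%.
VaR = 2.748 × 0.905% = 2.487%.
On $100,000,000: 0.02487 × $100,000,000 = $2,487,000.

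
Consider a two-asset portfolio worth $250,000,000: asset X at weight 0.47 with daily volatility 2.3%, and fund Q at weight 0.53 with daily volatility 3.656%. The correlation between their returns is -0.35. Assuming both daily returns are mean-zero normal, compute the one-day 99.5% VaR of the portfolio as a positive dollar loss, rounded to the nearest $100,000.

$12,000,000

σ_p² = 0.47²·2.3² + 0.53²·3.656² + 2·-0.35·0.47·0.53·2.3·3.656 = 3.4569 (%²).
σ_p = √3.4569 = 1.859%.
At 99.5%, z = 2.576.
VaR = 2.576 × 1.859% = 4.789%; on $250,000,000 that is $11,972,500.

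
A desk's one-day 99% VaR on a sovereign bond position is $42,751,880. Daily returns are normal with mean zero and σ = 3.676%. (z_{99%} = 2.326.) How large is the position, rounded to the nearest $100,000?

$500,000,000

VaR as a fraction of value: z·σ = 2.326 × 3.676% = 8.55038%.
Position = $42,751,880 / 0.0855038 = $500,000,000.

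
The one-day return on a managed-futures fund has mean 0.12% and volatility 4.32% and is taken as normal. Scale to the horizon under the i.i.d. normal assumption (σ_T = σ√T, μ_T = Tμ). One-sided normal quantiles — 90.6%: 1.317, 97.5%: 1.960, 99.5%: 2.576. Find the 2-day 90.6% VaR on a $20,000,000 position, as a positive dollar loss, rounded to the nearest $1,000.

$1,561,000

σ_{2d} = 4.32% × √2 = 6.109%; μ_{2d} = 2 × 0.12% = 0.240%.
VaR = −(0.240%) + 1.317 × 6.109% = 7.806%.
On $20,000,000: 0.07806 × $20,000,000 = $1,561,200.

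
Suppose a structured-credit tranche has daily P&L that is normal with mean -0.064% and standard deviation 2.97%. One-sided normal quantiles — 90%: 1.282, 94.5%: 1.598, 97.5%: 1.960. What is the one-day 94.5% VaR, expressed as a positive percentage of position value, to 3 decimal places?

VaR = −μ + z·σ = −(-0.064%) + 1.598 × 2.97% = 4.810%.

4.810%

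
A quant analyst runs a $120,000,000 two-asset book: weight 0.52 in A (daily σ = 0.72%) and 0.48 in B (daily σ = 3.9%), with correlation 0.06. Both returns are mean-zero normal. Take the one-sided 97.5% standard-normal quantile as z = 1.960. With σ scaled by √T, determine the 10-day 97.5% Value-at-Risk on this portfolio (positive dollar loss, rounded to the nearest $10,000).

$14,360,000

σ_p = √(0.52²·0.72² + 0.48²·3.9² + 2·0.06·0.52·0.48·0.72·3.9) = 1.931%.
σ_{10d} = 1.931% × √10 = 6.106%.
VaR = 1.960 × 6.106% = 11.968%; on $120,000,000 that is $14,361,600.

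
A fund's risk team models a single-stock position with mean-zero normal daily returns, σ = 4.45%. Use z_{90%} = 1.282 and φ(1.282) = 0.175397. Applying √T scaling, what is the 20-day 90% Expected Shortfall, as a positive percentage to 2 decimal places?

σ_{20d} = 4.45% × √20 = 19.901%.
ES multiplier = φ(z)/(1−α) = 0.175397/0.1 = 1.754.
ES = 19.901% × 1.754 = 34.906%.

34.91%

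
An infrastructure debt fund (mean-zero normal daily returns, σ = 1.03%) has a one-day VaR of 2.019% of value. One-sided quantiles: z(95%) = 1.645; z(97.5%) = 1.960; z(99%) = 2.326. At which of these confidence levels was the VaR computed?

97.5%

Implied z = VaR/σ = 2.019 / 1.03 = 1.960.
This matches z(97.5%) = 1.960.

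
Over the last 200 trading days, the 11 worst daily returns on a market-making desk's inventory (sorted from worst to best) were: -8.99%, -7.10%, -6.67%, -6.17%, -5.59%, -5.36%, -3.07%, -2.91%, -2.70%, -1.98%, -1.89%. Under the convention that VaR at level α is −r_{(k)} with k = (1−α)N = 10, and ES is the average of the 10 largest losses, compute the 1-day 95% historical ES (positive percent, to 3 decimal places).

The 10 worst returns sum to -50.54%.
ES = −(-50.54%) / 10 = 5.054%.

5.054%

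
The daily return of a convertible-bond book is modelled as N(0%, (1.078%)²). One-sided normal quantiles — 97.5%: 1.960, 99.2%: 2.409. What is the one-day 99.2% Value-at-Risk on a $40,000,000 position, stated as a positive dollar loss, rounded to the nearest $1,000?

VaR = z·σ = 2.409 × 1.078% = 2.597%.
On $40,000,000: 0.02597 × $40,000,000 = $1,038,800.

$1,039,000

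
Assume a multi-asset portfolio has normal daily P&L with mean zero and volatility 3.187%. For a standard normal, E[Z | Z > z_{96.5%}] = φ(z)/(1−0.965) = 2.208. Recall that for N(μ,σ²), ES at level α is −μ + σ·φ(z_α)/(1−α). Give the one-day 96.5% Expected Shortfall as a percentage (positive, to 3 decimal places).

ES = 3.187% × 2.208 = 7.037%.

7.037%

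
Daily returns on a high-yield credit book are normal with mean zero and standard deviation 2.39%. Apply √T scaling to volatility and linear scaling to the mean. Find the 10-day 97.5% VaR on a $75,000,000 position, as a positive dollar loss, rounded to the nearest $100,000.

At 97.5%, z = 1.960.
σ_{10d} = 2.39% × √10 = 7.558%.
VaR = 1.960 × 7.558% = 14.814%.
On $75,000,000: 0.14814 × $75,000,000 = $11,110,500.

$11,100,000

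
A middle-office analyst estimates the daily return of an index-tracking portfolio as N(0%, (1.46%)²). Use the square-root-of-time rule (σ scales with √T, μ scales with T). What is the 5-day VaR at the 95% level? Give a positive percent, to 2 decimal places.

At 95%, z = 1.645.
σ_{5d} = 1.46% × √5 = 3.265%.
VaR = 1.645 × 3.265% = 5.371%.

5.37%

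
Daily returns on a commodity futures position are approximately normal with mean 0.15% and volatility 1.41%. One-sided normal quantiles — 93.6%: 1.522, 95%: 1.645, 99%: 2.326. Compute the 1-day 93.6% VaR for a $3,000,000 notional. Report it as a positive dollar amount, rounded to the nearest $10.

VaR = −μ + z·σ = −(0.15%) + 1.522 × 1.41% = 1.996%.
On $3,000,000: 0.01996 × $3,000,000 = $59,880.

$59,880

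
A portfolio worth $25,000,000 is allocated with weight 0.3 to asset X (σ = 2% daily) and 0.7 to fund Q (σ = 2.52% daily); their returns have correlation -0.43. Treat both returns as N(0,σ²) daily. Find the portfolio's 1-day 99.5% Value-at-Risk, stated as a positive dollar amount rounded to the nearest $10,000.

σ_p² = 0.3²·2² + 0.7²·2.52² + 2·-0.43·0.3·0.7·2·2.52 = 2.5615 (%²).
σ_p = √2.5615 = 1.600%.
At 99.5%, z = 2.576.
VaR = 2.576 × 1.600% = 4.122%; on $25,000,000 that is $1,030,500.

$1,030,000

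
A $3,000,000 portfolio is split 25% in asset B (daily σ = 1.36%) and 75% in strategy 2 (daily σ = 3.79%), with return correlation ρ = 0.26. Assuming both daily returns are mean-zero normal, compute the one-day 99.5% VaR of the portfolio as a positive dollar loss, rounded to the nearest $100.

$227,900

σ_p² = 0.25²·1.36² + 0.75²·3.79² + 2·0.26·0.25·0.75·1.36·3.79 = 8.6980 (%²).
σ_p = √8.6980 = 2.949%.
At 99.5%, z = 2.576.
VaR = 2.576 × 2.949% = 7.597%; on $3,000,000 that is $227,910.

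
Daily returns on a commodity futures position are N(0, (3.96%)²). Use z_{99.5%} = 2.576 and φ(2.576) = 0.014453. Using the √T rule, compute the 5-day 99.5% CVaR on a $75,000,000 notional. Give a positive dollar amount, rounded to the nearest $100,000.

σ_{5d} = 3.96% × √5 = 8.855%.
ES multiplier = φ(z)/(1−α) = 0.014453/0.005 = 2.891.
ES = 8.855% × 2.891 = 25.600%; on $75,000,000: $19,200,000.

$19,200,000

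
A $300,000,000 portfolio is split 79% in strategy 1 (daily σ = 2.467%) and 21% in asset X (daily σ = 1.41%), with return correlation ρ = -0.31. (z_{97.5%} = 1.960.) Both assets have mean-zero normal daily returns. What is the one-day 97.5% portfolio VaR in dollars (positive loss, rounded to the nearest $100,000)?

σ_p² = 0.79²·2.467² + 0.21²·1.41² + 2·-0.31·0.79·0.21·2.467·1.41 = 3.5282 (%²).
σ_p = √3.5282 = 1.878%.
VaR = 1.960 × 1.878% = 3.681%; on $300,000,000 that is $11,043,000.

$11,000,000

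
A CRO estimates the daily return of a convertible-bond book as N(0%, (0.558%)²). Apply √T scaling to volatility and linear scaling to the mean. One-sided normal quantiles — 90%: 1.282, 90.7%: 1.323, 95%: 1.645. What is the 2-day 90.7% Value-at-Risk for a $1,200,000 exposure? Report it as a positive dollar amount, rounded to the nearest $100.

σ_{2d} = 0.558% × √2 = 0.789%.
VaR = 1.323 × 0.789% = 1.044%.
On $1,200,000: 0.01044 × $1,200,000 = $12,528.

$12,500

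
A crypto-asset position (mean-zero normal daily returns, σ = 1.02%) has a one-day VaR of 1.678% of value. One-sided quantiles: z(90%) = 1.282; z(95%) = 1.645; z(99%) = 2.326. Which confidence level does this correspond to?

Implied z = VaR/σ = 1.678 / 1.02 = 1.645.
This matches z(95%) = 1.645.

95%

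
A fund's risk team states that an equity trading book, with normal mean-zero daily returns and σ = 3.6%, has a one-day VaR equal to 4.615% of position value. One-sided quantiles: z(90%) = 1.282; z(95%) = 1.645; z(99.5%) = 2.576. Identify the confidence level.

Implied z = VaR/σ = 4.615 / 3.6 = 1.282.
This matches z(90%) = 1.282.

90%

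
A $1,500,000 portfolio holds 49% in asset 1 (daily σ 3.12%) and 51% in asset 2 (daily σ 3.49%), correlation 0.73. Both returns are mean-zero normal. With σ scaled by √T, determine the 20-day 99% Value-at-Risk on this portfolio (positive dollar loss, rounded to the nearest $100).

σ_p = √(0.49²·3.12² + 0.51²·3.49² + 2·0.73·0.49·0.51·3.12·3.49) = 3.079%.
σ_{20d} = 3.079% × √20 = 13.770%.
z(99%) = 2.326.
VaR = 2.326 × 13.770% = 32.029%; on $1,500,000 that is $480,435.

$480,400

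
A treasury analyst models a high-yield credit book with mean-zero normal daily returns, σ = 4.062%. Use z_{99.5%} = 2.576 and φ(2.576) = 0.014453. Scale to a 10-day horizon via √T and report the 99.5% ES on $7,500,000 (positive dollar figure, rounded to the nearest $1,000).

$2,785,000

σ_{10d} = 4.062% × √10 = 12.845%.
ES multiplier = φ(z)/(1−α) = 0.014453/0.005 = 2.891.
ES = 12.845% × 2.891 = 37.135%; on $7,500,000: $2,785,125.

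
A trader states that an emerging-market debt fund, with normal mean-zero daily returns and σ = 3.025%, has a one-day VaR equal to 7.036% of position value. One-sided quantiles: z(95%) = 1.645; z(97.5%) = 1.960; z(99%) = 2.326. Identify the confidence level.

Implied z = VaR/σ = 7.036 / 3.025 = 2.326.
This matches z(99%) = 2.326.

99%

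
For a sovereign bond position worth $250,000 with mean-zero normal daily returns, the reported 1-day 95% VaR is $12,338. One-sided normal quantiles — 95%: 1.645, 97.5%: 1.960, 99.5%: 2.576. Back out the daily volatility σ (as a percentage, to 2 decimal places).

VaR as a fraction: $12,338 / $250,000 = 4.935%.
σ = VaR / z = 4.935% / 1.645 = 3.000%.

3.00%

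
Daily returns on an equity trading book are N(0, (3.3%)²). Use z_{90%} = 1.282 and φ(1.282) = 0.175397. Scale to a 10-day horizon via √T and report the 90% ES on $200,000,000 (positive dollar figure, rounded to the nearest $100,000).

$36,600,000

σ_{10d} = 3.3% × √10 = 10.436%.
ES multiplier = φ(z)/(1−α) = 0.175397/0.1 = 1.754.
ES = 10.436% × 1.754 = 18.305%; on $200,000,000: $36,610,000.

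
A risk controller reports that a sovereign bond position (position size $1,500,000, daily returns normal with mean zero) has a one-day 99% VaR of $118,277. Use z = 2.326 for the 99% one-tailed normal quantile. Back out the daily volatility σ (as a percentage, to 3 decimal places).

3.390%

VaR as a fraction: $118,277 / $1,500,000 = 7.885%.
σ = VaR / z = 7.885% / 2.326 = 3.390%.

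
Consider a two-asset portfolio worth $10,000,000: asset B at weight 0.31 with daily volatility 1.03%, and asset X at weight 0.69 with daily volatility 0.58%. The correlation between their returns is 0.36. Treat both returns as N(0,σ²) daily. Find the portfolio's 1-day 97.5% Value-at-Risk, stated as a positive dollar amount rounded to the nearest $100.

σ_p² = 0.31²·1.03² + 0.69²·0.58² + 2·0.36·0.31·0.69·1.03·0.58 = 0.3541 (%²).
σ_p = √0.3541 = 0.595%.
At 97.5%, z = 1.960.
VaR = 1.960 × 0.595% = 1.166%; on $10,000,000 that is $116,600.

$116,600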